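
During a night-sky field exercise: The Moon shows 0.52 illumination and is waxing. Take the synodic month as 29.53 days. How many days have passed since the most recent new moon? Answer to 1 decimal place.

7.6 days

Invert f = (1 − cos θ)/2 to get cos θ = 1 − 2(0.52) = -0.040, hence θ₀ = arccos -0.040 = 92.3°.
Before full moon the principal value applies: θ = 92.3°.
Age = 29.53 × 92.3°/360° ≈ 7.57 days.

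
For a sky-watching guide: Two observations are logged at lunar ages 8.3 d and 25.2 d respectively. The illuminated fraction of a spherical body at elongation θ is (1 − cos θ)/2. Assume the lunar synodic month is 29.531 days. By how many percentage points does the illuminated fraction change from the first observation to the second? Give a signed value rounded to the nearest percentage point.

-40 percentage points

θ₁ = 360° × 8.3/29.531 = 101.2°, f₁ = (1 − cos θ₁)/2 = 0.597.
θ₂ = 360° × 25.2/29.531 = 307.2°, f₂ = (1 − cos θ₂)/2 = 0.198.
Change = f₂ − f₁ = -0.399 → -40 percentage points.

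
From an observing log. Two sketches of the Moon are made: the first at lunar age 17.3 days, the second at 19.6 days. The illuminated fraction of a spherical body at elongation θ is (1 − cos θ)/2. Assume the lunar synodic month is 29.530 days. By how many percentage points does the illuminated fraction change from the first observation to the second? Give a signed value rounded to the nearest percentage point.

-17 pp

θ₁ = 360° × 17.3/29.530 = 210.9°, f₁ = (1 − cos θ₁)/2 = 0.929.
θ₂ = 360° × 19.6/29.530 = 238.9°, f₂ = (1 − cos θ₂)/2 = 0.758.
Change = f₂ − f₁ = -0.171 → -17 percentage points.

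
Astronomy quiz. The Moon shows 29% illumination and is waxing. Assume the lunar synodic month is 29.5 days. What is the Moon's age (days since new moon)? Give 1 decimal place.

5.3 days

From f = (1 − cos θ)/2: cos θ = 1 − 2×0.29 = 0.420; arccos → 65.2°.
Waxing ⇒ before full, so θ = 65.2°.
That fraction of the synodic month is 65.2/360 × 29.5 d ≈ 5.34 d.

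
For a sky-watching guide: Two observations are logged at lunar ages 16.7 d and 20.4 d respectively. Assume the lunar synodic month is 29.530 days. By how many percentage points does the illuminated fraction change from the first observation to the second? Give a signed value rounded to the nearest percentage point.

θ₁ = 360° × 16.7/29.530 = 203.6°, f₁ = (1 − cos θ₁)/2 = 0.958.
θ₂ = 360° × 20.4/29.530 = 248.7°, f₂ = (1 − cos θ₂)/2 = 0.682.
Change = f₂ − f₁ = -0.277 → -28 percentage points.

-28 percentage points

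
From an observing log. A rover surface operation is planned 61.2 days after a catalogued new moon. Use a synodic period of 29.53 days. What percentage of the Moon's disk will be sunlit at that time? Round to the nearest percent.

Reduce mod P: 61.2 − 2×29.53 = 2.14 d into the current lunation.
The Moon has covered 2.14/29.53 of its cycle, so θ ≈ 360° × 2.14/29.53 = 26.1°.
Illuminated fraction = (1 − cos 26.1°)/2 = (1 − 0.898)/2 ≈ 0.051, so 5%.

5%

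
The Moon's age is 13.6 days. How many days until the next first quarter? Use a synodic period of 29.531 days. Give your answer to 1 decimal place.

23.3 days

First quarter is 0.25 of the way through the cycle: age 0.25 × 29.531 = 7.383 d.
This lunation's first quarter (7.383 d) has passed, so add one period: 36.914 − 13.6 = 23.314 days.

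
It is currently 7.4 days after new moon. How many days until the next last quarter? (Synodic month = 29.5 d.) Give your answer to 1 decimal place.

14.7 days

Last quarter occurs at elongation 270°, i.e. at age 29.5 × 270/360 = 22.125 d.
So 14.725 days remain (22.125 − 7.4).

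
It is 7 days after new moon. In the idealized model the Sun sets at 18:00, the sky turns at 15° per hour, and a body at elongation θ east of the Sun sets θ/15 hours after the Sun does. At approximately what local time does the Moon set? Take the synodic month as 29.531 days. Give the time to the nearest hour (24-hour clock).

00:00

The Moon has covered 7/29.531 of its cycle, so θ ≈ 360° × 7/29.531 = 85.3°.
Delay after the Sun = 85.3° / (15°/h) ≈ 5.69 h.
18:00 + 5.69 h ≈ 23:41 → 00:00 to the nearest hour.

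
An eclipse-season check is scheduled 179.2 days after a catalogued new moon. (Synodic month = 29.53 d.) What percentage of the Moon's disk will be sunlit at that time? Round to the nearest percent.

5%

179.2 d spans 6 complete synodic months (6 × 29.53 = 177.18 d) plus 2.02 d.
Elongation θ = 360° × 2.02/29.53 ≈ 24.6°.
Illuminated fraction = (1 − cos 24.6°)/2 = (1 − 0.909)/2 ≈ 0.045, so 5%.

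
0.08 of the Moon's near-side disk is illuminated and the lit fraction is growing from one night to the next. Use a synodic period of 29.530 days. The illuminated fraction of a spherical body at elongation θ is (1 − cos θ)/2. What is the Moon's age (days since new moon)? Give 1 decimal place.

2.7 days

Invert f = (1 − cos θ)/2 to get cos θ = 1 − 2(0.08) = 0.840, hence θ₀ = arccos 0.840 = 32.9°.
Waxing ⇒ before full, so θ = 32.9°.
Age = 29.530 × 32.9°/360° ≈ 2.70 days.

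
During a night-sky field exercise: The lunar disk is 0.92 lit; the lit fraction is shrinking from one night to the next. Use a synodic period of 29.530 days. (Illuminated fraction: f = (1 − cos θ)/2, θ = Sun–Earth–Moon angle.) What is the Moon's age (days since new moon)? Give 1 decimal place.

Invert f = (1 − cos θ)/2 to get cos θ = 1 − 2(0.92) = -0.840, hence θ₀ = arccos -0.840 = 147.1°.
A waning Moon lies in 180°–360°, so θ = 360° − 147.1° = 212.9°.
That fraction of the synodic month is 212.9/360 × 29.530 d ≈ 17.46 d.

17.5 days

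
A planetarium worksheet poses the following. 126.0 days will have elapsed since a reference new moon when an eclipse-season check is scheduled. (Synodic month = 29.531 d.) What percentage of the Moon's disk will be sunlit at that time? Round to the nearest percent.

55%

Reduce mod P: 126.0 − 4×29.531 = 7.88 d into the current lunation.
The Moon has covered 7.88/29.531 of its cycle, so θ ≈ 360° × 7.88/29.531 = 96.0°.
With cos θ = (-0.105), the lit fraction is (1 − (-0.105))/2 ≈ 0.552, so 55%.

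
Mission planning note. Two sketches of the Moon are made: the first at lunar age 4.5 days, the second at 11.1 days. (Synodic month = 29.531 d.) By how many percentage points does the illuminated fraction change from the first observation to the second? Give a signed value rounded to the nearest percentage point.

+64 percentage points

First observation: θ = 360°·4.5/29.531 = 54.9°, so f = 0.212.
Second observation: θ = 135.3°, f = 0.855.
Δf = 0.855 − 0.212 = +0.643, i.e. +64 pp.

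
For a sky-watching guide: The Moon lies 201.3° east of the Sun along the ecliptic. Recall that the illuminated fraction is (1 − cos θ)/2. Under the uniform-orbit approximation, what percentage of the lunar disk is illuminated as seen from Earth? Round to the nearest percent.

Half-versine of 201.3°: (1 − (-0.932))/2 = 0.966, i.e. 97%.

97%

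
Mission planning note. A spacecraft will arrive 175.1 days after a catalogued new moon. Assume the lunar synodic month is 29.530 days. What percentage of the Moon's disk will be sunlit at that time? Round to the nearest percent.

175.1 d spans 5 complete synodic months (5 × 29.530 = 147.65 d) plus 27.45 d.
The Moon has covered 27.45/29.530 of its cycle, so θ ≈ 360° × 27.45/29.530 = 334.6°.
Illuminated fraction = (1 − cos 334.6°)/2 = (1 − 0.904)/2 ≈ 0.048, so 5%.

5%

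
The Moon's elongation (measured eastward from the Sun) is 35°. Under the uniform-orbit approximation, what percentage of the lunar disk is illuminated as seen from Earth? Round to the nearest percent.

f = (1 − cos 35°)/2 = (1 − 0.819)/2 ≈ 0.090, i.e. 9%.

9%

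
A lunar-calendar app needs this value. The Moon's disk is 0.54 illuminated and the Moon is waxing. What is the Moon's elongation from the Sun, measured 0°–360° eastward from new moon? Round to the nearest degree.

Invert f = (1 − cos θ)/2 to get cos θ = 1 − 2(0.54) = -0.080, hence θ₀ = arccos -0.080 = 94.6°.
The Moon is waxing (0°–180°), so θ = 94.6° directly.

95°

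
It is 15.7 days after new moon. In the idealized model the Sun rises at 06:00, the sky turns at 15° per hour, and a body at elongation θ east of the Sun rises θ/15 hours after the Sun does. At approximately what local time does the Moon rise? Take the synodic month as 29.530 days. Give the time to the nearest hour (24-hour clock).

Elongation θ = 360° × 15.7/29.530 ≈ 191.4°.
The Moon trails the Sun by θ/15 = 191.4/15 ≈ 12.76 hours.
06:00 + 12.76 h ≈ 18:46 → 19:00 to the nearest hour.

19:00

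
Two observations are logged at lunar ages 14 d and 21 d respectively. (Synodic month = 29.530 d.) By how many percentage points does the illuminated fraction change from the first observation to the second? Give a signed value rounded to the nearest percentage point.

-37 pp

θ₁ = 360° × 14/29.530 = 170.7°, f₁ = (1 − cos θ₁)/2 = 0.993.
θ₂ = 360° × 21/29.530 = 256.0°, f₂ = (1 − cos θ₂)/2 = 0.621.
Change = f₂ − f₁ = -0.373 → -37 percentage points.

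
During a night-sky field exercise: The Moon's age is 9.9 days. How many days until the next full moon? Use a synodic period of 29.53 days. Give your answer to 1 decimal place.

4.9 days

Full moon occurs at elongation 180°, i.e. at age 29.53 × 180/360 = 14.765 d.
That is 14.765 − 9.9 = 4.865 days ahead.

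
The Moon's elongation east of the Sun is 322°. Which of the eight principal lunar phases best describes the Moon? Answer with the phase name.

waning crescent

The waning crescent sector spans roughly 292°–338°; 322° falls inside it.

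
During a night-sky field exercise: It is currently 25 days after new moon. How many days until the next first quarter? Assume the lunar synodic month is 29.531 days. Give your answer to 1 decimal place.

First quarter occurs at elongation 90°, i.e. at age 29.531 × 90/360 = 7.383 d.
Already past this cycle's first quarter; the next is at 7.383 + 29.531 = 36.914 d, so 36.914 − 25 = 11.914 days.

11.9 days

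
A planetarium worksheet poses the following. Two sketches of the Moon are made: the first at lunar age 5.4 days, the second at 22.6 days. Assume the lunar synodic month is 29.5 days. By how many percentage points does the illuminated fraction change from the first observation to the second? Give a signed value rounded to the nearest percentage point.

+15 pp

θ₁ = 360° × 5.4/29.5 = 65.9°, f₁ = (1 − cos θ₁)/2 = 0.296.
θ₂ = 360° × 22.6/29.5 = 275.8°, f₂ = (1 − cos θ₂)/2 = 0.450.
Change = f₂ − f₁ = +0.154 → +15 percentage points.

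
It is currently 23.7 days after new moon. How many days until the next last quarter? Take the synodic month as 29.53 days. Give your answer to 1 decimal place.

Last quarter occurs at elongation 270°, i.e. at age 29.53 × 270/360 = 22.148 d.
Already past this cycle's last quarter; the next is at 22.148 + 29.53 = 51.678 d, so 51.678 − 23.7 = 27.978 days.

28.0 days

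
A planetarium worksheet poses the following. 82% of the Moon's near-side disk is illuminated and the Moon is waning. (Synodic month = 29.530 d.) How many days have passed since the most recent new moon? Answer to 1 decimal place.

cos θ = 1 − 2f = -0.640, giving a principal value of 129.8°.
Waning ⇒ past full, so θ = 360° − 129.8° = 230.2°.
Age = 29.530 × 230.2°/360° ≈ 18.88 days.

18.9 days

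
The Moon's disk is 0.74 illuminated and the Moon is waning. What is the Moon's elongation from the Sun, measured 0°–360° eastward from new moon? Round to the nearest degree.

241°

cos θ = 1 − 2f = -0.480, giving a principal value of 118.7°.
Waning ⇒ past full, so θ = 360° − 118.7° = 241.3°.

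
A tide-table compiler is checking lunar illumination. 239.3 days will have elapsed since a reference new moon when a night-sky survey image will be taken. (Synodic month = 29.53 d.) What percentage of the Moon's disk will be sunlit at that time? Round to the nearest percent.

10%

239.3 d spans 8 complete synodic months (8 × 29.53 = 236.24 d) plus 3.06 d.
Elongation θ = 360° × 3.06/29.53 ≈ 37.3°.
Illuminated fraction = (1 − cos 37.3°)/2 = (1 − 0.795)/2 ≈ 0.102, so 10%.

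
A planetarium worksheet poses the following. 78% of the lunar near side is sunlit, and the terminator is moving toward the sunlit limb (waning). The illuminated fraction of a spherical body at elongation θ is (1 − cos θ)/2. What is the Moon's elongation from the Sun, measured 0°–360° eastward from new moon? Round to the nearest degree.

Invert f = (1 − cos θ)/2 to get cos θ = 1 − 2(0.78) = -0.560, hence θ₀ = arccos -0.560 = 124.1°.
A waning Moon lies in 180°–360°, so θ = 360° − 124.1° = 235.9°.

236°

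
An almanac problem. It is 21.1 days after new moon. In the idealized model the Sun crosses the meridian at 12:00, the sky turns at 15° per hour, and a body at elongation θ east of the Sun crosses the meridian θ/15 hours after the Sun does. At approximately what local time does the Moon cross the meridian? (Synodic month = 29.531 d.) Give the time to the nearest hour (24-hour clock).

The Moon has covered 21.1/29.531 of its cycle, so θ ≈ 360° × 21.1/29.531 = 257.2°.
The Moon trails the Sun by θ/15 = 257.2/15 ≈ 17.15 hours.
12:00 + 17.15 h ≈ 05:09 → 05:00 to the nearest hour.

05:00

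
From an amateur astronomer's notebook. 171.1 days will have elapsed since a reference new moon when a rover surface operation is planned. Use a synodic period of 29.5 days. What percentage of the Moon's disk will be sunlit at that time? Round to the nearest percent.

35%

Reduce mod P: 171.1 − 5×29.5 = 23.60 d into the current lunation.
Elongation θ = 360° × 23.60/29.5 ≈ 288.0°.
Illuminated fraction = (1 − cos 288.0°)/2 = (1 − 0.309)/2 ≈ 0.345, so 35%.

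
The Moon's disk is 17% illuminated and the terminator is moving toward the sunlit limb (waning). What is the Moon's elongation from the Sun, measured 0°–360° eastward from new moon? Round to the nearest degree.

From f = (1 − cos θ)/2: cos θ = 1 − 2×0.17 = 0.660; arccos → 48.7°.
A waning Moon lies in 180°–360°, so θ = 360° − 48.7° = 311.3°.

311°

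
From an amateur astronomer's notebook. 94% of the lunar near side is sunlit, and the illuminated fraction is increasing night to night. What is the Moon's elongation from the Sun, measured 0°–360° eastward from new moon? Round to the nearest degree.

152°

From f = (1 − cos θ)/2: cos θ = 1 − 2×0.94 = -0.880; arccos → 151.6°.
Waxing ⇒ before full, so θ = 151.6°.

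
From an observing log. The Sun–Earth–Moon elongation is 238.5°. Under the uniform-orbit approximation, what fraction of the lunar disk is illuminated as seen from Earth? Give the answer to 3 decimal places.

0.761

cos 238.5° = (-0.522), so f = (1 − (-0.522))/2 = 0.761.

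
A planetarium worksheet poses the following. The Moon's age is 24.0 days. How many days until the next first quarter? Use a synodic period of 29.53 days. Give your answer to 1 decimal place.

First quarter occurs at elongation 90°, i.e. at age 29.53 × 90/360 = 7.383 d.
Already past this cycle's first quarter; the next is at 7.383 + 29.53 = 36.913 d, so 36.913 − 24.0 = 12.913 days.

12.9 days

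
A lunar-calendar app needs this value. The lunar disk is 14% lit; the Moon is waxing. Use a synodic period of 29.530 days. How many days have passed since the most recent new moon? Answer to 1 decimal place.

Invert f = (1 − cos θ)/2 to get cos θ = 1 − 2(0.14) = 0.720, hence θ₀ = arccos 0.720 = 43.9°.
Waxing ⇒ before full, so θ = 43.9°.
That fraction of the synodic month is 43.9/360 × 29.530 d ≈ 3.60 d.

3.6 days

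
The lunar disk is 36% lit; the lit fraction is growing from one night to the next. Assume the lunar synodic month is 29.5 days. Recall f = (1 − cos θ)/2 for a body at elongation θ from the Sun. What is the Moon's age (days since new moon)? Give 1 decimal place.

From f = (1 − cos θ)/2: cos θ = 1 − 2×0.36 = 0.280; arccos → 73.7°.
Waxing ⇒ before full, so θ = 73.7°.
Age = 29.5 × 73.7°/360° ≈ 6.04 days.

6.0 days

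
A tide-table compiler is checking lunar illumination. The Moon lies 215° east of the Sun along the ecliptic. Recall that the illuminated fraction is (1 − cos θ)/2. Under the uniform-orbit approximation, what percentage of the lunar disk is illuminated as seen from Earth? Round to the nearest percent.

91%

Half-versine of 215°: (1 − (-0.819))/2 = 0.910, i.e. 91%.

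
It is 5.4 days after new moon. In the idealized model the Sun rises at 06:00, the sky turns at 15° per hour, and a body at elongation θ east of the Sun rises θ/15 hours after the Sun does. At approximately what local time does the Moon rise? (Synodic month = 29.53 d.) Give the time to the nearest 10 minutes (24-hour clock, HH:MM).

10:20

The Moon has covered 5.4/29.53 of its cycle, so θ ≈ 360° × 5.4/29.53 = 65.8°.
The Moon trails the Sun by θ/15 = 65.8/15 ≈ 4.39 hours.
06:00 + 4.389 h ≈ 10:23 → 10:20 to the nearest ten minutes.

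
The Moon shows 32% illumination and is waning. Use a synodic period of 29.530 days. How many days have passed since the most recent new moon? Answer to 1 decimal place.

23.9 days

cos θ = 1 − 2f = 0.360, giving a principal value of 68.9°.
Since the Moon is past full (waning), take the reflex angle: θ = 360° − 68.9° = 291.1°.
That fraction of the synodic month is 291.1/360 × 29.530 d ≈ 23.88 d.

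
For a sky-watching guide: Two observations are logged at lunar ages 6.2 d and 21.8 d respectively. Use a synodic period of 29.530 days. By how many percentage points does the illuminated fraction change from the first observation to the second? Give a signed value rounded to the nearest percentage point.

θ₁ = 360° × 6.2/29.530 = 75.6°, f₁ = (1 − cos θ₁)/2 = 0.376.
θ₂ = 360° × 21.8/29.530 = 265.8°, f₂ = (1 − cos θ₂)/2 = 0.537.
Change = f₂ − f₁ = +0.161 → +16 percentage points.

+16 pp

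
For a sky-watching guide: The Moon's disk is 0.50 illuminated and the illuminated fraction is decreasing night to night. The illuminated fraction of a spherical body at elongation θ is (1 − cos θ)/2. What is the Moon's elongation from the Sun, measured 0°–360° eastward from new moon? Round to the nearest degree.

270°

cos θ = 1 − 2f = 0.000, giving a principal value of 90.0°.
Since the Moon is past full (waning), take the reflex angle: θ = 360° − 90.0° = 270.0°.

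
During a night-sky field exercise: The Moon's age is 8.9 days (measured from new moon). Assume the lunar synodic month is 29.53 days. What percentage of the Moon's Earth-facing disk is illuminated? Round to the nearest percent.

Phase angle: θ = 360°·(8.9 d)/(29.53 d) = 108.5°.
With cos θ = (-0.317), the lit fraction is (1 − (-0.317))/2 ≈ 0.659, so 66%.

66%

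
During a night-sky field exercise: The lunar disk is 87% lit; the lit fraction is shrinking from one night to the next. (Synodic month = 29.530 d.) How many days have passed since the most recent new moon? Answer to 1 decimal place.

Invert f = (1 − cos θ)/2 to get cos θ = 1 − 2(0.87) = -0.740, hence θ₀ = arccos -0.740 = 137.7°.
Since the Moon is past full (waning), take the reflex angle: θ = 360° − 137.7° = 222.3°.
Age = 29.530 × 222.3°/360° ≈ 18.23 days.

18.2 days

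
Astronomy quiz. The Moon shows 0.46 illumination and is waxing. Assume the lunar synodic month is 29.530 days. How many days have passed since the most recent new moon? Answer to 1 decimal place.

7.0 days

cos θ = 1 − 2f = 0.080, giving a principal value of 85.4°.
Waxing ⇒ before full, so θ = 85.4°.
At 360°/29.530 d per day, 85.4° corresponds to 7.01 days.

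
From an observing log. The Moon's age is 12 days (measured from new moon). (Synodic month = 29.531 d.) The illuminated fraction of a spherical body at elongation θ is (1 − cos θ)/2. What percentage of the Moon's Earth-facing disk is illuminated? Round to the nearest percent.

92%

Phase angle: θ = 360°·(12 d)/(29.531 d) = 146.3°.
With cos θ = (-0.832), the lit fraction is (1 − (-0.832))/2 ≈ 0.916, so 92%.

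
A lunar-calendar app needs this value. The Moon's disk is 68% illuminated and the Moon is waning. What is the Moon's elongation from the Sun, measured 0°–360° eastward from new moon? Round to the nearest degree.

249°

From f = (1 − cos θ)/2: cos θ = 1 − 2×0.68 = -0.360; arccos → 111.1°.
A waning Moon lies in 180°–360°, so θ = 360° − 111.1° = 248.9°.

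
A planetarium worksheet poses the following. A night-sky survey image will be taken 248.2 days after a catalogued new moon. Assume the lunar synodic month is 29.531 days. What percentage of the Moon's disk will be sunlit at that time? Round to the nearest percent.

91%

Reduce mod P: 248.2 − 8×29.531 = 11.95 d into the current lunation.
The Moon has covered 11.95/29.531 of its cycle, so θ ≈ 360° × 11.95/29.531 = 145.7°.
cos 145.7° = (-0.826), so f = (1 − (-0.826))/2 = 0.913, so 91%.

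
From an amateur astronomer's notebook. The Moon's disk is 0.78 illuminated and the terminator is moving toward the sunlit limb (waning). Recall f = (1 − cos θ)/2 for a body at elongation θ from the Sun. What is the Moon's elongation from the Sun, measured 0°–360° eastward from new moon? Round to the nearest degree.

236°

From f = (1 − cos θ)/2: cos θ = 1 − 2×0.78 = -0.560; arccos → 124.1°.
Since the Moon is past full (waning), take the reflex angle: θ = 360° − 124.1° = 235.9°.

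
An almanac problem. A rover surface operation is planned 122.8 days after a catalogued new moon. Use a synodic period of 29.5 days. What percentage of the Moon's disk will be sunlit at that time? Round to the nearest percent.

24%

122.8 d spans 4 complete synodic months (4 × 29.5 = 118.00 d) plus 4.80 d.
Elongation θ = 360° × 4.80/29.5 ≈ 58.6°.
cos 58.6° = 0.521, so f = (1 − 0.521)/2 = 0.239, so 24%.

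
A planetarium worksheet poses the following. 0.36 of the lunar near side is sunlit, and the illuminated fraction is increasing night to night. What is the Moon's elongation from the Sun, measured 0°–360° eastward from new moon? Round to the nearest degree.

74°

cos θ = 1 − 2f = 0.280, giving a principal value of 73.7°.
The Moon is waxing (0°–180°), so θ = 73.7° directly.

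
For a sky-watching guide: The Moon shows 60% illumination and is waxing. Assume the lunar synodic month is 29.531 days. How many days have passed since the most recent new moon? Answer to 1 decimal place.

From f = (1 − cos θ)/2: cos θ = 1 − 2×0.60 = -0.200; arccos → 101.5°.
The Moon is waxing (0°–180°), so θ = 101.5° directly.
Age = 29.531 × 101.5°/360° ≈ 8.33 days.

8.3 days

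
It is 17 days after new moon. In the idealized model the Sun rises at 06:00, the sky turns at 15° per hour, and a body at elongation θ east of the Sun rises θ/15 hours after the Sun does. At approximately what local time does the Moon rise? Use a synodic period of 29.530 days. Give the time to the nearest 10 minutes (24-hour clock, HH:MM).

Phase angle: θ = 360°·(17 d)/(29.530 d) = 207.2°.
At 15° of sky rotation per hour, 207.2° corresponds to a 13.82 h lag.
06:00 + 13.816 h ≈ 19:49 → 19:50 to the nearest ten minutes.

19:50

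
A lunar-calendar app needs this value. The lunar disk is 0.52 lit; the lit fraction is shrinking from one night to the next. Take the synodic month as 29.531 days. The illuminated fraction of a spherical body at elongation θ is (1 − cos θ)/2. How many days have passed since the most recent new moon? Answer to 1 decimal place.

22.0 days

cos θ = 1 − 2f = -0.040, giving a principal value of 92.3°.
Since the Moon is past full (waning), take the reflex angle: θ = 360° − 92.3° = 267.7°.
Age = 29.531 × 267.7°/360° ≈ 21.96 days.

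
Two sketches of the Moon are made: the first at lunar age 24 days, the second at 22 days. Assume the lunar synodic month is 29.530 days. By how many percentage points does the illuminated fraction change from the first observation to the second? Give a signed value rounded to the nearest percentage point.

θ₁ = 360° × 24/29.530 = 292.6°, f₁ = (1 − cos θ₁)/2 = 0.308.
θ₂ = 360° × 22/29.530 = 268.2°, f₂ = (1 − cos θ₂)/2 = 0.516.
Change = f₂ − f₁ = +0.208 → +21 percentage points.

+21 pp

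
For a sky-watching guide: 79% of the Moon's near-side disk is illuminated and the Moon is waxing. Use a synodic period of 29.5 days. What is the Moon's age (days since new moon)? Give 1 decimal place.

10.3 days

From f = (1 − cos θ)/2: cos θ = 1 − 2×0.79 = -0.580; arccos → 125.5°.
Before full moon the principal value applies: θ = 125.5°.
That fraction of the synodic month is 125.5/360 × 29.5 d ≈ 10.28 d.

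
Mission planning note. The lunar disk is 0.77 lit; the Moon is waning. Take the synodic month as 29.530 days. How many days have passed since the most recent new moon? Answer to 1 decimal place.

19.5 days

cos θ = 1 − 2f = -0.540, giving a principal value of 122.7°.
A waning Moon lies in 180°–360°, so θ = 360° − 122.7° = 237.3°.
Age = 29.530 × 237.3°/360° ≈ 19.47 days.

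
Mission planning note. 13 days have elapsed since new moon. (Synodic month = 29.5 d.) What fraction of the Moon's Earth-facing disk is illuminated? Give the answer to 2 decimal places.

The Moon has covered 13/29.5 of its cycle, so θ ≈ 360° × 13/29.5 = 158.6°.
Illuminated fraction = (1 − cos 158.6°)/2 = (1 − (-0.931))/2 ≈ 0.966.

0.97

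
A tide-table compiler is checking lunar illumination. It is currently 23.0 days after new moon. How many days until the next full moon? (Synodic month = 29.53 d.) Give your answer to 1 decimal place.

21.3 days

Full moon occurs at elongation 180°, i.e. at age 29.53 × 180/360 = 14.765 d.
Already past this cycle's full moon; the next is at 14.765 + 29.53 = 44.295 d, so 44.295 − 23.0 = 21.295 days.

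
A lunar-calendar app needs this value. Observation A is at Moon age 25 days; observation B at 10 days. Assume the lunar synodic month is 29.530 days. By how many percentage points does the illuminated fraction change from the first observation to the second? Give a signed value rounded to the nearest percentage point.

First observation: θ = 360°·25/29.530 = 304.8°, so f = 0.215.
Second observation: θ = 121.9°, f = 0.764.
Δf = 0.764 − 0.215 = +0.549, i.e. +55 pp.

+55 percentage points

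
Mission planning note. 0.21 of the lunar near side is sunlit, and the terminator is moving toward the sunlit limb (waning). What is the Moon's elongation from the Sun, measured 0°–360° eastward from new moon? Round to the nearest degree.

Invert f = (1 − cos θ)/2 to get cos θ = 1 − 2(0.21) = 0.580, hence θ₀ = arccos 0.580 = 54.5°.
Waning ⇒ past full, so θ = 360° − 54.5° = 305.5°.

305°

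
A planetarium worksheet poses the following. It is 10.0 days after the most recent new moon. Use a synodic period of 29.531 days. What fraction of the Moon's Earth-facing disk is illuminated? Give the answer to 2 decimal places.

0.76

The Moon has covered 10.0/29.531 of its cycle, so θ ≈ 360° × 10.0/29.531 = 121.9°.
cos 121.9° = (-0.529), so f = (1 − (-0.529))/2 = 0.764.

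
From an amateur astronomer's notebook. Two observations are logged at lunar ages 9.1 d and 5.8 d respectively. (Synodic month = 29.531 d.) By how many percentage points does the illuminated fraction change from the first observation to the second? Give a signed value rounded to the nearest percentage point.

θ₁ = 360° × 9.1/29.531 = 110.9°, f₁ = (1 − cos θ₁)/2 = 0.679.
θ₂ = 360° × 5.8/29.531 = 70.7°, f₂ = (1 − cos θ₂)/2 = 0.335.
Change = f₂ − f₁ = -0.344 → -34 percentage points.

-34 pp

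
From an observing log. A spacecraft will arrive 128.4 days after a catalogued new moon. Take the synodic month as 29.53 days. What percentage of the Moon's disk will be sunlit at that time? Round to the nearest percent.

79%

128.4 d spans 4 complete synodic months (4 × 29.53 = 118.12 d) plus 10.28 d.
Elongation θ = 360° × 10.28/29.53 ≈ 125.3°.
Illuminated fraction = (1 − cos 125.3°)/2 = (1 − (-0.578))/2 ≈ 0.789, so 79%.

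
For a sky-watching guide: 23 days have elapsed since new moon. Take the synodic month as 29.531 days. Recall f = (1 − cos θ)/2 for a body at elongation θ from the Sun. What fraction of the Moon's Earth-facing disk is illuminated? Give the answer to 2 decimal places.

Phase angle: θ = 360°·(23 d)/(29.531 d) = 280.4°.
With cos θ = 0.180, the lit fraction is (1 − 0.180)/2 ≈ 0.410.

0.41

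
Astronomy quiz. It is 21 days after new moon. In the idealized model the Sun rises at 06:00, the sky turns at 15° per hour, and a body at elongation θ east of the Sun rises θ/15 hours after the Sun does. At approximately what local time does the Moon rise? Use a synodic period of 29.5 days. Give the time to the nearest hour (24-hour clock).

23:00

Elongation θ = 360° × 21/29.5 ≈ 256.3°.
Delay after the Sun = 256.3° / (15°/h) ≈ 17.08 h.
06:00 + 17.08 h ≈ 23:05 → 23:00 to the nearest hour.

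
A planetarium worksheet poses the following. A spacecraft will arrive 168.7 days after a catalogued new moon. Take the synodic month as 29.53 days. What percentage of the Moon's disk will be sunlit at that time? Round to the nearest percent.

168.7 d spans 5 complete synodic months (5 × 29.53 = 147.65 d) plus 21.05 d.
Elongation θ = 360° × 21.05/29.53 ≈ 256.6°.
cos 256.6° = (-0.231), so f = (1 − (-0.231))/2 = 0.616, so 62%.

62%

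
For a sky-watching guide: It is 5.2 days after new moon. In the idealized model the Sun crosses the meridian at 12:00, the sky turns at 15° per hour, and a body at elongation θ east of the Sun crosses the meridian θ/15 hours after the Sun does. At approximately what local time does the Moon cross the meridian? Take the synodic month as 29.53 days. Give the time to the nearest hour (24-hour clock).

Elongation θ = 360° × 5.2/29.53 ≈ 63.4°.
Delay after the Sun = 63.4° / (15°/h) ≈ 4.23 h.
12:00 + 4.23 h ≈ 16:14 → 16:00 to the nearest hour.

16:00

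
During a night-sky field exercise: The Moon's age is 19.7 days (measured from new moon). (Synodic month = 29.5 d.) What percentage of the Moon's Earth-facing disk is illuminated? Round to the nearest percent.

75%

The Moon has covered 19.7/29.5 of its cycle, so θ ≈ 360° × 19.7/29.5 = 240.4°.
With cos θ = (-0.494), the lit fraction is (1 − (-0.494))/2 ≈ 0.747, so 75%.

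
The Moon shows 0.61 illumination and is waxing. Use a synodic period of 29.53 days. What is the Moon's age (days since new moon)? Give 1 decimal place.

8.4 days

Invert f = (1 − cos θ)/2 to get cos θ = 1 − 2(0.61) = -0.220, hence θ₀ = arccos -0.220 = 102.7°.
Before full moon the principal value applies: θ = 102.7°.
At 360°/29.53 d per day, 102.7° corresponds to 8.42 days.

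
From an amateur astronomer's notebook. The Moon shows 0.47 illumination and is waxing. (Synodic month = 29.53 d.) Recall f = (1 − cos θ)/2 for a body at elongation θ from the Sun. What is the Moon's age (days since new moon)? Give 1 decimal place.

From f = (1 − cos θ)/2: cos θ = 1 − 2×0.47 = 0.060; arccos → 86.6°.
Waxing ⇒ before full, so θ = 86.6°.
At 360°/29.53 d per day, 86.6° corresponds to 7.10 days.

7.1 days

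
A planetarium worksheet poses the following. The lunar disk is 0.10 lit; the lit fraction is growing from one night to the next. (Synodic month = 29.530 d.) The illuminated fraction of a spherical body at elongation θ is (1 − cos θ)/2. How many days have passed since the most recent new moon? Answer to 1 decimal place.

Invert f = (1 − cos θ)/2 to get cos θ = 1 − 2(0.10) = 0.800, hence θ₀ = arccos 0.800 = 36.9°.
Before full moon the principal value applies: θ = 36.9°.
At 360°/29.530 d per day, 36.9° corresponds to 3.02 days.

3.0 days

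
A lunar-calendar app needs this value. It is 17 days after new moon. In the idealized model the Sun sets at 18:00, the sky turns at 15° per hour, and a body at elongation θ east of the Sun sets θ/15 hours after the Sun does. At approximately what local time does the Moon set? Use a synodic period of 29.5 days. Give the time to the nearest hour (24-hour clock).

Elongation θ = 360° × 17/29.5 ≈ 207.5°.
Delay after the Sun = 207.5° / (15°/h) ≈ 13.83 h.
18:00 + 13.83 h ≈ 07:50 → 08:00 to the nearest hour.

08:00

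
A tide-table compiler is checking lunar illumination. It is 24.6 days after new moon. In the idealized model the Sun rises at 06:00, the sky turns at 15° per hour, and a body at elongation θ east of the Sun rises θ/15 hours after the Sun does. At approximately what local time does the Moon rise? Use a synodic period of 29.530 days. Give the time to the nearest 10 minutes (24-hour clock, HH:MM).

Elongation θ = 360° × 24.6/29.530 ≈ 299.9°.
At 15° of sky rotation per hour, 299.9° corresponds to a 19.99 h lag.
06:00 + 19.993 h ≈ 02:00 → 02:00 to the nearest ten minutes.

02:00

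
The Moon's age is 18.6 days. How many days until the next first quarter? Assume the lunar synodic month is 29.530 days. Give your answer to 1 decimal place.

First quarter occurs at elongation 90°, i.e. at age 29.530 × 90/360 = 7.383 d.
Already past this cycle's first quarter; the next is at 7.383 + 29.530 = 36.913 d, so 36.913 − 18.6 = 18.312 days.

18.3 days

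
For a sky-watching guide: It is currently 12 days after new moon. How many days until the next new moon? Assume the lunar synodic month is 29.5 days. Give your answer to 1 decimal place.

One full lunation from the last new moon is 29.5 d; remaining = 29.5 − 12 = 17.500 d.

17.5 days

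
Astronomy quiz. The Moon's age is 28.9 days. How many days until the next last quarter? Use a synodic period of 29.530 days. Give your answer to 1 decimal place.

22.8 days

Last quarter occurs at elongation 270°, i.e. at age 29.530 × 270/360 = 22.148 d.
This lunation's last quarter (22.148 d) has passed, so add one period: 51.678 − 28.9 = 22.778 days.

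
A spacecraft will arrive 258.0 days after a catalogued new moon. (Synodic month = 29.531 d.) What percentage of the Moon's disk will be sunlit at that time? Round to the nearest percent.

54%

258.0/29.531 = 8.737 lunations, so 8 complete cycles and 21.75 d into the next.
The Moon has covered 21.75/29.531 of its cycle, so θ ≈ 360° × 21.75/29.531 = 265.2°.
With cos θ = (-0.084), the lit fraction is (1 − (-0.084))/2 ≈ 0.542, so 54%.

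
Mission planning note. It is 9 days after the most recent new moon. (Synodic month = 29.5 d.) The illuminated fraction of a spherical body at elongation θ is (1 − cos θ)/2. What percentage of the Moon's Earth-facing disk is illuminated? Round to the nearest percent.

Elongation θ = 360° × 9/29.5 ≈ 109.8°.
With cos θ = (-0.339), the lit fraction is (1 − (-0.339))/2 ≈ 0.670, so 67%.

67%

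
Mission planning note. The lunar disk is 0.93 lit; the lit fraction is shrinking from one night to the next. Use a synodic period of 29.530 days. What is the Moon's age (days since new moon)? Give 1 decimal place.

From f = (1 − cos θ)/2: cos θ = 1 − 2×0.93 = -0.860; arccos → 149.3°.
Since the Moon is past full (waning), take the reflex angle: θ = 360° − 149.3° = 210.7°.
Age = 29.530 × 210.7°/360° ≈ 17.28 days.

17.3 days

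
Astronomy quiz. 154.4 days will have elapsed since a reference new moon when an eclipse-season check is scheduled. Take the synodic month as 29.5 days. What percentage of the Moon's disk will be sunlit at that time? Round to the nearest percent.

154.4 d spans 5 complete synodic months (5 × 29.5 = 147.50 d) plus 6.90 d.
Phase angle: θ = 360°·(6.90 d)/(29.5 d) = 84.2°.
Illuminated fraction = (1 − cos 84.2°)/2 = (1 − 0.101)/2 ≈ 0.450, so 45%.

45%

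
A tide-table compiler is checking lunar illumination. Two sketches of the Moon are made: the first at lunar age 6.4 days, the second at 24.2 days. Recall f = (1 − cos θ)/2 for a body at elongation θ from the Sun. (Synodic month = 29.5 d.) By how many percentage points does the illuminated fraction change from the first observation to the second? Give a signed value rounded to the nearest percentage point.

-11 percentage points

First observation: θ = 360°·6.4/29.5 = 78.1°, so f = 0.397.
Second observation: θ = 295.3°, f = 0.286.
Δf = 0.286 − 0.397 = -0.111, i.e. -11 pp.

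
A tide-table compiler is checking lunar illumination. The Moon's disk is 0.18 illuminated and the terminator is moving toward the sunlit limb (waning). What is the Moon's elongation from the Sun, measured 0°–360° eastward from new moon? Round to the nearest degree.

cos θ = 1 − 2f = 0.640, giving a principal value of 50.2°.
Waning ⇒ past full, so θ = 360° − 50.2° = 309.8°.

310°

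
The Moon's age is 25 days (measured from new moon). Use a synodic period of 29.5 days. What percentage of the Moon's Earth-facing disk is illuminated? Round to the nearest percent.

Phase angle: θ = 360°·(25 d)/(29.5 d) = 305.1°.
cos 305.1° = 0.575, so f = (1 − 0.575)/2 = 0.213, so 21%.

21%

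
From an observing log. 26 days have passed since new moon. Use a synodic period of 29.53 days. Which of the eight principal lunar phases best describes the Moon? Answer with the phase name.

waning crescent

At 26/29.53 of the cycle, θ ≈ 317° — the waning crescent range.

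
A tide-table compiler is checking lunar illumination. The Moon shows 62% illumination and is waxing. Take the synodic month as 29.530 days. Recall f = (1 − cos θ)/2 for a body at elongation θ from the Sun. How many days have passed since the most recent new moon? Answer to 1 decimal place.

8.5 days

Invert f = (1 − cos θ)/2 to get cos θ = 1 − 2(0.62) = -0.240, hence θ₀ = arccos -0.240 = 103.9°.
Waxing ⇒ before full, so θ = 103.9°.
That fraction of the synodic month is 103.9/360 × 29.530 d ≈ 8.52 d.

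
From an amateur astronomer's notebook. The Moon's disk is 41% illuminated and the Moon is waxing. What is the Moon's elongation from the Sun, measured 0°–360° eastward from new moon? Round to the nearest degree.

80°

Invert f = (1 − cos θ)/2 to get cos θ = 1 − 2(0.41) = 0.180, hence θ₀ = arccos 0.180 = 79.6°.
Waxing ⇒ before full, so θ = 79.6°.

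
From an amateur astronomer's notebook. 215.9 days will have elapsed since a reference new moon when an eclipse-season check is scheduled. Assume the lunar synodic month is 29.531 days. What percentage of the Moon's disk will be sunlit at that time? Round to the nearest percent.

215.9/29.531 = 7.311 lunations, so 7 complete cycles and 9.18 d into the next.
Phase angle: θ = 360°·(9.18 d)/(29.531 d) = 111.9°.
cos 111.9° = (-0.374), so f = (1 − (-0.374))/2 = 0.687, so 69%.

69%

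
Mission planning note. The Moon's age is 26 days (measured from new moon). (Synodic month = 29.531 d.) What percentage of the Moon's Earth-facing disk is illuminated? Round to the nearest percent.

The Moon has covered 26/29.531 of its cycle, so θ ≈ 360° × 26/29.531 = 317.0°.
cos 317.0° = 0.731, so f = (1 − 0.731)/2 = 0.135, so 13%.

13%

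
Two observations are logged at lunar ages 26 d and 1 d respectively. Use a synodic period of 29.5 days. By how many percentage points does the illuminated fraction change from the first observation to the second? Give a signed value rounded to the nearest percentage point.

θ₁ = 360° × 26/29.5 = 317.3°, f₁ = (1 − cos θ₁)/2 = 0.133.
θ₂ = 360° × 1/29.5 = 12.2°, f₂ = (1 − cos θ₂)/2 = 0.011.
Change = f₂ − f₁ = -0.121 → -12 percentage points.

-12 pp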